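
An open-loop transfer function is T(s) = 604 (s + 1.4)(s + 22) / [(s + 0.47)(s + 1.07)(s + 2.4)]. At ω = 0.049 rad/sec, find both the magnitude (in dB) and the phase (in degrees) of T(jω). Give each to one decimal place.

|T| = 83.7 dB, ∠T = -7.6°

|j0.049 + 1.4| = √(0.049² + 1.4²) = 1.401
|j0.049 + 22| = √(0.049² + 22²) = 22
|j0.049 + 0.47| = √(0.049² + 0.47²) = 0.4725
|j0.049 + 1.07| = √(0.049² + 1.07²) = 1.071
|j0.049 + 2.4| = √(0.049² + 2.4²) = 2.401
|T(j0.049)| = 604 × 1.401 × 22 / (0.4725 × 1.071 × 2.401) = 15320
20 log₁₀(15320) = 83.71 dB
∠(j0.049 + 1.4) = arctan(0.049/1.4) = 2.00°
∠(j0.049 + 22) = arctan(0.049/22) = 0.13°
∠(j0.049 + 0.47) = arctan(0.049/0.47) = 5.95°
∠(j0.049 + 1.07) = arctan(0.049/1.07) = 2.62°
∠(j0.049 + 2.4) = arctan(0.049/2.4) = 1.17°
∠T(j0.049) = 2.00° + 0.13° − (5.95° + 2.62° + 1.17°) = -7.61°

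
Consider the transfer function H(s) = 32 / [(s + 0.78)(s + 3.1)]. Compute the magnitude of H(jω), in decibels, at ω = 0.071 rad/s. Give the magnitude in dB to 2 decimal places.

|j0.071 + 0.78| = √(0.071² + 0.78²) = 0.7832
|j0.071 + 3.1| = √(0.071² + 3.1²) = 3.101
|H(j0.071)| = 32 / (0.7832 × 3.101) = 13.176
20 log₁₀(13.176) = 22.396 dB

22.40 dB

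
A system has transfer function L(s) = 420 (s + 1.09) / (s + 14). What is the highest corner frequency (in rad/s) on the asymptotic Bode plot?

Break frequencies occur at each pole and zero magnitude: 1.09 rad/s, 14 rad/s.
The highest is 14 rad/s.

14 rad/s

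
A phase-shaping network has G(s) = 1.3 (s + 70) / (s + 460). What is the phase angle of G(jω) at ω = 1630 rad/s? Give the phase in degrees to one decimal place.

13.3°

∠(j1630 + 70) = arctan(1630/70) = 87.54°
∠(j1630 + 460) = arctan(1630/460) = 74.24°
∠G(j1630) = 87.54° − 74.24° = 13.30°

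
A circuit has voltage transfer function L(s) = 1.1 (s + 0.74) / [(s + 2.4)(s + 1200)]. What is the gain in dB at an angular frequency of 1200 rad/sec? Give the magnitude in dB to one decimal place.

|j1200 + 0.74| = √(1200² + 0.74²) = 1200
|j1200 + 2.4| = √(1200² + 2.4²) = 1200
|j1200 + 1200| = √(1200² + 1200²) = 1697
|L(j1200)| = 1.1 × 1200 / (1200 × 1697) = 0.00064818
20 log₁₀(0.00064818) = -63.77 dB

-63.8 dB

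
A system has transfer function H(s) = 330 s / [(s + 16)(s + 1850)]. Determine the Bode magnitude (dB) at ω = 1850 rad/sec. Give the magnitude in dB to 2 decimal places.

|j1850| = 1850
|j1850 + 16| = √(1850² + 16²) = 1850
|j1850 + 1850| = √(1850² + 1850²) = 2616
|H(j1850)| = 330 × 1850 / (1850 × 2616) = 0.12613
20 log₁₀(0.12613) = -17.984 dB

-17.98 dB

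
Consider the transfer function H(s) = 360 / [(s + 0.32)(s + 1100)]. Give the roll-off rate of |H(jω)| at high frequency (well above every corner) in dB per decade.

-40 dB/decade

With 0 zeros and 2 poles, the high-frequency asymptotic slope is 20 × (0 − 2) = -40 dB/decade.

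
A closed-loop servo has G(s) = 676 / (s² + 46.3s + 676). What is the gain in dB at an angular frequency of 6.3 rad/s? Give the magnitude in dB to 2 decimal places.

|(j6.3)² + 46.3(j6.3) + 676| = |636.31 + j291.69| = 700
|G(j6.3)| = 676 / 700 = 0.96574
20 log₁₀(0.96574) = -0.303 dB

-0.30 dB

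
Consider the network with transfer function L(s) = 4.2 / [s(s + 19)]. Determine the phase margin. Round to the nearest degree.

89°

Gain crossover: |L(jω)| = 1 at ω ≈ 0.221 rad s⁻¹.
∠L(j0.221) = −90° − arctan(0.221/19) ≈ -90.67°
PM = 180° + (-90.67°) = 89.33°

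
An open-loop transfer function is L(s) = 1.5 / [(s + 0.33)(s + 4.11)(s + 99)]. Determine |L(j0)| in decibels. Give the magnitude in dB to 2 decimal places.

-39.04 dB

L(0) = 1.5 / (0.33 × 4.11 × 99) = 0.011171
20 log₁₀(0.011171) = -39.038 dB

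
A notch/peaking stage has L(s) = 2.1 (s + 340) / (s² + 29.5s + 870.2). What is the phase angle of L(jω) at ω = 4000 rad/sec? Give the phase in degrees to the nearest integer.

-94 deg

∠(j4000 + 340) = arctan(4000/340) = 85.14°
∠[(j4000)² + 29.5(j4000) + 870.2] = ∠[-1.5999e+07 + j1.18e+05] = 179.58°
∠L(j4000) = 85.14° − 179.58° = -94.44°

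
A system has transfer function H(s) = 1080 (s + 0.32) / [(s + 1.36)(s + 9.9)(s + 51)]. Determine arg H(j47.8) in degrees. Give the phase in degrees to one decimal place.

-120.2 deg

∠(j47.8 + 0.32) = arctan(47.8/0.32) = 89.62°
∠(j47.8 + 1.36) = arctan(47.8/1.36) = 88.37°
∠(j47.8 + 9.9) = arctan(47.8/9.9) = 78.30°
∠(j47.8 + 51) = arctan(47.8/51) = 43.14°
∠H(j47.8) = 89.62° − (88.37° + 78.30° + 43.14°) = -120.20°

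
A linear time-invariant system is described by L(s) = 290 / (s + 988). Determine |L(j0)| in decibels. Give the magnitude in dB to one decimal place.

L(0) = 290 / 988 = 0.29352
20 log₁₀(0.29352) = -10.65 dB

-10.6 dB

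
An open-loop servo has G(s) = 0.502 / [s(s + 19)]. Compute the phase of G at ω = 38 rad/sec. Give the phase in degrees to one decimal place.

∠(j38 + 19) = arctan(38/19) = 63.43°
∠(j38) = 90.00°
∠G(j38) = − (63.43° + 90.00°) = -153.43°

-153.4°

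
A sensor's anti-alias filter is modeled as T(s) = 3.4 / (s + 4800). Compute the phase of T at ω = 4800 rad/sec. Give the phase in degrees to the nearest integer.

-45°

∠(j4800 + 4800) = arctan(4800/4800) = 45.00°
∠T(j4800) = −45.00° = -45.00°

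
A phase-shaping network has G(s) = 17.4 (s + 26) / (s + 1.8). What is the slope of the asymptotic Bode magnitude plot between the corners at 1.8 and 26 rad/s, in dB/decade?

In this band the factors already past their corner are: pole at 1.8; net slope = -20 dB/decade.

-20 dB/decade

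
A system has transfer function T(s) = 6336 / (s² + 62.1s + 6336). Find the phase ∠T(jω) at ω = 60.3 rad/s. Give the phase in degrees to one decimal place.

∠[(j60.3)² + 62.1(j60.3) + 6336] = ∠[2699.9 + j3744.6] = 54.21°
∠T(j60.3) = −54.21° = -54.21°

-54.2°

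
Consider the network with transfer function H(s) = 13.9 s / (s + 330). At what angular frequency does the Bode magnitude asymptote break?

The single real pole at s = −330 gives a corner at ω = 330 rad/s.

330 rad/s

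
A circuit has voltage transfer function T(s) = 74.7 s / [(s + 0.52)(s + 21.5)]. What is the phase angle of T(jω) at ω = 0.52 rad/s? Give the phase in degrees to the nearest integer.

∠(j0.52) = 90.00°
∠(j0.52 + 0.52) = arctan(0.52/0.52) = 45.00°
∠(j0.52 + 21.5) = arctan(0.52/21.5) = 1.39°
∠T(j0.52) = 90.00° − (45.00° + 1.39°) = 43.61°

44°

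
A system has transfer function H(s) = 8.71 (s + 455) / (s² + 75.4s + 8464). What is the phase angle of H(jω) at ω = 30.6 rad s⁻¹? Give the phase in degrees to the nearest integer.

∠(j30.6 + 455) = arctan(30.6/455) = 3.85°
∠[(j30.6)² + 75.4(j30.6) + 8464] = ∠[7527.6 + j2307.2] = 17.04°
∠H(j30.6) = 3.85° − 17.04° = -13.19°

-13 deg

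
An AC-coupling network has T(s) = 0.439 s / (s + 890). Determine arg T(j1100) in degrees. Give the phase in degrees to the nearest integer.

∠(j1100) = 90.00°
∠(j1100 + 890) = arctan(1100/890) = 51.02°
∠T(j1100) = 90.00° − 51.02° = 38.98°

39°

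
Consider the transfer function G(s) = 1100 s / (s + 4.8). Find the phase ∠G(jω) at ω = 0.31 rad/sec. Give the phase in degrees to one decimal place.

∠(j0.31) = 90.00°
∠(j0.31 + 4.8) = arctan(0.31/4.8) = 3.70°
∠G(j0.31) = 90.00° − 3.70° = 86.30°

86.3°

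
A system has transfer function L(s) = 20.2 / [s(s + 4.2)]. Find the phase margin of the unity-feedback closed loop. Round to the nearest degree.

Gain crossover: |L(jω)| = 1 at ω ≈ 3.64 rad s⁻¹.
∠L(j3.64) = −90° − arctan(3.64/4.2) ≈ -130.88°
PM = 180° + (-130.88°) = 49.12°

49°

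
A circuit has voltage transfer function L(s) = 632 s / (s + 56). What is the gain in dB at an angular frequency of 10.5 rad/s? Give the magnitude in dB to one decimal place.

41.3 dB

|j10.5| = 10.5
|j10.5 + 56| = √(10.5² + 56²) = 56.98
|L(j10.5)| = 632 × 10.5 / 56.98 = 116.47
20 log₁₀(116.47) = 41.32 dB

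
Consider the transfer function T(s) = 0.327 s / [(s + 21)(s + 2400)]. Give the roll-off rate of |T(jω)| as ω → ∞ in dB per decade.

With 1 zero and 2 poles, the high-frequency asymptotic slope is 20 × (1 − 2) = -20 dB/decade.

-20 dB/decade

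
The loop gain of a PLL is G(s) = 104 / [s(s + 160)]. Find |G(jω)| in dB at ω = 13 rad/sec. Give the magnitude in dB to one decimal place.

-26.0 dB

|j13 + 160| = √(13² + 160²) = 160.5
|j13| = 13
|G(j13)| = 104 / (160.5 × 13) = 0.049836
20 log₁₀(0.049836) = -26.05 dB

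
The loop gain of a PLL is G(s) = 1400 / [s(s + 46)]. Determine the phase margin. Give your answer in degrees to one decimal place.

Gain crossover: |G(jω)| = 1 at ω ≈ 26.4 rad/sec.
∠G(j26.4) = −90° − arctan(26.4/46) ≈ -119.85°
PM = 180° + (-119.85°) = 60.15°

60.2 deg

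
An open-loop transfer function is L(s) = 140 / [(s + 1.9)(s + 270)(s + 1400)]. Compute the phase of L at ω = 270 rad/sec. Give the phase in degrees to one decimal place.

∠(j270 + 1.9) = arctan(270/1.9) = 89.60°
∠(j270 + 270) = arctan(270/270) = 45.00°
∠(j270 + 1400) = arctan(270/1400) = 10.92°
∠L(j270) = − (89.60° + 45.00° + 10.92°) = -145.51°

-145.5°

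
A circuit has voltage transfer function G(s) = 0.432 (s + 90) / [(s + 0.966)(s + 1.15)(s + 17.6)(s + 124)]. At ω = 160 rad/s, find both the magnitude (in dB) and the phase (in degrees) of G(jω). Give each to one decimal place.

|j160 + 90| = √(160² + 90²) = 183.6
|j160 + 0.966| = √(160² + 0.966²) = 160
|j160 + 1.15| = √(160² + 1.15²) = 160
|j160 + 17.6| = √(160² + 17.6²) = 161
|j160 + 124| = √(160² + 124²) = 202.4
|G(j160)| = 0.432 × 183.6 / (160 × 160 × 161 × 202.4) = 9.507e-08
20 log₁₀(9.507e-08) = -140.44 dB
∠(j160 + 90) = arctan(160/90) = 60.64°
∠(j160 + 0.966) = arctan(160/0.966) = 89.65°
∠(j160 + 1.15) = arctan(160/1.15) = 89.59°
∠(j160 + 17.6) = arctan(160/17.6) = 83.72°
∠(j160 + 124) = arctan(160/124) = 52.22°
∠G(j160) = 60.64° − (89.65° + 89.59° + 83.72° + 52.22°) = -254.55°

|G| = -140.4 dB, ∠G = -254.5 deg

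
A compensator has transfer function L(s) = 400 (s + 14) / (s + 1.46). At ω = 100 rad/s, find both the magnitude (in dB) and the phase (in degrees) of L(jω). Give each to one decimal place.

|j100 + 14| = √(100² + 14²) = 101
|j100 + 1.46| = √(100² + 1.46²) = 100
|L(j100)| = 400 × 101 / 100 = 403.86
20 log₁₀(403.86) = 52.12 dB
∠(j100 + 14) = arctan(100/14) = 82.03°
∠(j100 + 1.46) = arctan(100/1.46) = 89.16°
∠L(j100) = 82.03° − 89.16° = -7.13°

|L| = 52.1 dB, ∠L = -7.1°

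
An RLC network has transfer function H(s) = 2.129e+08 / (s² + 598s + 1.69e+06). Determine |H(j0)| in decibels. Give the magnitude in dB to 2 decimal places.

H(0) = 2.129e+08 / 1.69e+06 = 125.98
20 log₁₀(125.98) = 42.006 dB

42.01 dB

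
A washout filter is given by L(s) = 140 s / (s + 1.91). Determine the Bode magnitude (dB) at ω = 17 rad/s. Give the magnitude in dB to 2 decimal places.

|j17| = 17
|j17 + 1.91| = √(17² + 1.91²) = 17.11
|L(j17)| = 140 × 17 / 17.11 = 139.12
20 log₁₀(139.12) = 42.868 dB

42.87 dB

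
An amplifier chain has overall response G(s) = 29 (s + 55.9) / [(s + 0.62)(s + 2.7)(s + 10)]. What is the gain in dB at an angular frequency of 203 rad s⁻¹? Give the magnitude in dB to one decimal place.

-62.7 dB

|j203 + 55.9| = √(203² + 55.9²) = 210.6
|j203 + 0.62| = √(203² + 0.62²) = 203
|j203 + 2.7| = √(203² + 2.7²) = 203
|j203 + 10| = √(203² + 10²) = 203.2
|G(j203)| = 29 × 210.6 / (203 × 203 × 203.2) = 0.00072897
20 log₁₀(0.00072897) = -62.75 dB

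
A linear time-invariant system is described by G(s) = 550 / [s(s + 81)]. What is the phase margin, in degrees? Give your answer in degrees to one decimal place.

Gain crossover: |G(jω)| = 1 at ω ≈ 6.77 rad s⁻¹.
∠G(j6.77) = −90° − arctan(6.77/81) ≈ -94.78°
PM = 180° + (-94.78°) = 85.22°

85.2°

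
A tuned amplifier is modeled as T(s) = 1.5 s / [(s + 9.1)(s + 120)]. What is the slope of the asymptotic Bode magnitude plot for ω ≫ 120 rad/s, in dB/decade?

With 1 zero and 2 poles, the high-frequency asymptotic slope is 20 × (1 − 2) = -20 dB/decade.

-20 dB/decade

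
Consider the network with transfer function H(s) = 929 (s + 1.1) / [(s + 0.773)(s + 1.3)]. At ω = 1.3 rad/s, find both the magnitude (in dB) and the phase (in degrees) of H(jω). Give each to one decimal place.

|H| = 55.1 dB, ∠H = -54.5°

|j1.3 + 1.1| = √(1.3² + 1.1²) = 1.703
|j1.3 + 0.773| = √(1.3² + 0.773²) = 1.512
|j1.3 + 1.3| = √(1.3² + 1.3²) = 1.838
|H(j1.3)| = 929 × 1.703 / (1.512 × 1.838) = 568.95
20 log₁₀(568.95) = 55.10 dB
∠(j1.3 + 1.1) = arctan(1.3/1.1) = 49.76°
∠(j1.3 + 0.773) = arctan(1.3/0.773) = 59.26°
∠(j1.3 + 1.3) = arctan(1.3/1.3) = 45.00°
∠H(j1.3) = 49.76° − (59.26° + 45.00°) = -54.50°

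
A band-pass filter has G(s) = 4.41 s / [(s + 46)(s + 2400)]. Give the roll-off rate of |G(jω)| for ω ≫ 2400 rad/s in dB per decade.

-20 dB/decade

With 1 zero and 2 poles, the high-frequency asymptotic slope is 20 × (1 − 2) = -20 dB/decade.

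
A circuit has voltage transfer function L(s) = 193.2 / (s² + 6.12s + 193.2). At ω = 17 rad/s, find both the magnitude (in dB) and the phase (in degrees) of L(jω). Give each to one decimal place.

|(j17)² + 6.12(j17) + 193.2| = |-95.8 + j104.04| = 141.4
|L(j17)| = 193.2 / 141.4 = 1.3661
20 log₁₀(1.3661) = 2.71 dB
∠[(j17)² + 6.12(j17) + 193.2] = ∠[-95.8 + j104.04] = 132.64°
∠L(j17) = −132.64° = -132.64°

|L| = 2.7 dB, ∠L = -132.6°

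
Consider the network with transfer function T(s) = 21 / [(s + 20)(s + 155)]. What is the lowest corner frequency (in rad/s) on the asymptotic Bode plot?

Break frequencies occur at each pole and zero magnitude: 20 rad/s, 155 rad/s.
The lowest is 20 rad/s.

20 rad/s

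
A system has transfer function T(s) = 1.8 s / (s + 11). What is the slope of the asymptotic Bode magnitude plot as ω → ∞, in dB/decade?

0 dB/decade

With 1 zero and 1 pole, the high-frequency asymptotic slope is 20 × (1 − 1) = 0 dB/decade.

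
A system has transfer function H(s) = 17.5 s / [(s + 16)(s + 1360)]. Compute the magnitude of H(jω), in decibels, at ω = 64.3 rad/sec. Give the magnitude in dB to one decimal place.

|j64.3| = 64.3
|j64.3 + 16| = √(64.3² + 16²) = 66.26
|j64.3 + 1360| = √(64.3² + 1360²) = 1362
|H(j64.3)| = 17.5 × 64.3 / (66.26 × 1362) = 0.012473
20 log₁₀(0.012473) = -38.08 dB

-38.1 dB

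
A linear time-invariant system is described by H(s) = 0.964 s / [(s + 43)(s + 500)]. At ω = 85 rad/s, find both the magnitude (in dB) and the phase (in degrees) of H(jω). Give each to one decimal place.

|j85| = 85
|j85 + 43| = √(85² + 43²) = 95.26
|j85 + 500| = √(85² + 500²) = 507.2
|H(j85)| = 0.964 × 85 / (95.26 × 507.2) = 0.0016961
20 log₁₀(0.0016961) = -55.41 dB
∠(j85) = 90.00°
∠(j85 + 43) = arctan(85/43) = 63.17°
∠(j85 + 500) = arctan(85/500) = 9.65°
∠H(j85) = 90.00° − (63.17° + 9.65°) = 17.19°

|H| = -55.4 dB, ∠H = 17.2°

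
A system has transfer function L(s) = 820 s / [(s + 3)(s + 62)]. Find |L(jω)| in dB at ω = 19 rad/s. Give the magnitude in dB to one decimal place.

21.9 dB

|j19| = 19
|j19 + 3| = √(19² + 3²) = 19.24
|j19 + 62| = √(19² + 62²) = 64.85
|L(j19)| = 820 × 19 / (19.24 × 64.85) = 12.491
20 log₁₀(12.491) = 21.93 dB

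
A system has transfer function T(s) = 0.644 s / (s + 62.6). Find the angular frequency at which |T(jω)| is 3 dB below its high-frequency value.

For a single-pole high-pass, the −3 dB point is at the pole: ω = 62.6 rad/s.

62.6 rad/s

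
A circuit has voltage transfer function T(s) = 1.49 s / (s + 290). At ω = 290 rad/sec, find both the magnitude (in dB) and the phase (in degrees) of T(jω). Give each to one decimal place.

|T| = 0.5 dB, ∠T = 45.0 deg

|j290| = 290
|j290 + 290| = √(290² + 290²) = 410.1
|T(j290)| = 1.49 × 290 / 410.1 = 1.0536
20 log₁₀(1.0536) = 0.45 dB
∠(j290) = 90.00°
∠(j290 + 290) = arctan(290/290) = 45.00°
∠T(j290) = 90.00° − 45.00° = 45.00°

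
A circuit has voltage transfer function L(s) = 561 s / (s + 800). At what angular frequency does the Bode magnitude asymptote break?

800 rad s⁻¹

The single real pole at s = −800 gives a corner at ω = 800 rad s⁻¹.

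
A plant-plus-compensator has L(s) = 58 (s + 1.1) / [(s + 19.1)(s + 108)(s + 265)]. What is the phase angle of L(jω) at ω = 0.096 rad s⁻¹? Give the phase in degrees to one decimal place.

∠(j0.096 + 1.1) = arctan(0.096/1.1) = 4.99°
∠(j0.096 + 19.1) = arctan(0.096/19.1) = 0.29°
∠(j0.096 + 108) = arctan(0.096/108) = 0.05°
∠(j0.096 + 265) = arctan(0.096/265) = 0.02°
∠L(j0.096) = 4.99° − (0.29° + 0.05° + 0.02°) = 4.63°

4.6°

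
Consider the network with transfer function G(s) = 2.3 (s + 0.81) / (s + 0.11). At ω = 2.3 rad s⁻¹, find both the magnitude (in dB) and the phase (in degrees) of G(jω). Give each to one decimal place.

|G| = 7.7 dB, ∠G = -16.7°

|j2.3 + 0.81| = √(2.3² + 0.81²) = 2.438
|j2.3 + 0.11| = √(2.3² + 0.11²) = 2.303
|G(j2.3)| = 2.3 × 2.438 / 2.303 = 2.4357
20 log₁₀(2.4357) = 7.73 dB
∠(j2.3 + 0.81) = arctan(2.3/0.81) = 70.60°
∠(j2.3 + 0.11) = arctan(2.3/0.11) = 87.26°
∠G(j2.3) = 70.60° − 87.26° = -16.66°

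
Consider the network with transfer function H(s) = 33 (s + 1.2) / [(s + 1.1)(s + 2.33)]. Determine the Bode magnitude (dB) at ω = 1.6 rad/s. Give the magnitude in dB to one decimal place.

21.6 dB

|j1.6 + 1.2| = √(1.6² + 1.2²) = 2
|j1.6 + 1.1| = √(1.6² + 1.1²) = 1.942
|j1.6 + 2.33| = √(1.6² + 2.33²) = 2.826
|H(j1.6)| = 33 × 2 / (1.942 × 2.826) = 12.026
20 log₁₀(12.026) = 21.60 dB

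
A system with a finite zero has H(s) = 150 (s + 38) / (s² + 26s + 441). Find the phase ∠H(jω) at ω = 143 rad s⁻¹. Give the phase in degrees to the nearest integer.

-94 deg

∠(j143 + 38) = arctan(143/38) = 75.12°
∠[(j143)² + 26(j143) + 441] = ∠[-20008 + j3718] = 169.47°
∠H(j143) = 75.12° − 169.47° = -94.35°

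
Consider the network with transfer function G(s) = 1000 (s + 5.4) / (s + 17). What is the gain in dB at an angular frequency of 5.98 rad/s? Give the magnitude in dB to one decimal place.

53.0 dB

|j5.98 + 5.4| = √(5.98² + 5.4²) = 8.057
|j5.98 + 17| = √(5.98² + 17²) = 18.02
|G(j5.98)| = 1000 × 8.057 / 18.02 = 447.1
20 log₁₀(447.1) = 53.01 dB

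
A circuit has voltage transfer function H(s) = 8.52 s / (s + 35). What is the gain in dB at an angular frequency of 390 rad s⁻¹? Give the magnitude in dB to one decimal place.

|j390| = 390
|j390 + 35| = √(390² + 35²) = 391.6
|H(j390)| = 8.52 × 390 / 391.6 = 8.4859
20 log₁₀(8.4859) = 18.57 dB

18.6 dB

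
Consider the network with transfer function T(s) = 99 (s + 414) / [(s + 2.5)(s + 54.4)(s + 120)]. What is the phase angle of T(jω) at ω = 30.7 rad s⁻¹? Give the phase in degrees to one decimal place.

∠(j30.7 + 414) = arctan(30.7/414) = 4.24°
∠(j30.7 + 2.5) = arctan(30.7/2.5) = 85.34°
∠(j30.7 + 54.4) = arctan(30.7/54.4) = 29.44°
∠(j30.7 + 120) = arctan(30.7/120) = 14.35°
∠T(j30.7) = 4.24° − (85.34° + 29.44° + 14.35°) = -124.89°

-124.9°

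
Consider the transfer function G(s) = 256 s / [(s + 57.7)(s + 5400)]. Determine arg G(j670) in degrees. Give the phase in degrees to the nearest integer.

-2°

∠(j670) = 90.00°
∠(j670 + 57.7) = arctan(670/57.7) = 85.08°
∠(j670 + 5400) = arctan(670/5400) = 7.07°
∠G(j670) = 90.00° − (85.08° + 7.07°) = -2.15°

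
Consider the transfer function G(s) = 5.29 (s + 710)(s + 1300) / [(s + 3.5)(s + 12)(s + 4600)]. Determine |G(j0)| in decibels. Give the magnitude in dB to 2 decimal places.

28.05 dB

G(0) = 5.29 × 710 × 1300 / (3.5 × 12 × 4600) = 25.273
20 log₁₀(25.273) = 28.053 dB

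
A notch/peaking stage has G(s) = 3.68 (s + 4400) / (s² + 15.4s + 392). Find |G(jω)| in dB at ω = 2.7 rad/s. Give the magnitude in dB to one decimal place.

|j2.7 + 4400| = √(2.7² + 4400²) = 4400
|(j2.7)² + 15.4(j2.7) + 392| = |384.71 + j41.58| = 387
|G(j2.7)| = 3.68 × 4400 / 387 = 41.845
20 log₁₀(41.845) = 32.43 dB

32.4 dB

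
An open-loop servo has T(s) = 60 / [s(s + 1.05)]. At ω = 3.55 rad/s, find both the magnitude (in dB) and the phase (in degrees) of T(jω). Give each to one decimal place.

|j3.55 + 1.05| = √(3.55² + 1.05²) = 3.702
|j3.55| = 3.55
|T(j3.55)| = 60 / (3.702 × 3.55) = 4.5654
20 log₁₀(4.5654) = 13.19 dB
∠(j3.55 + 1.05) = arctan(3.55/1.05) = 73.52°
∠(j3.55) = 90.00°
∠T(j3.55) = − (73.52° + 90.00°) = -163.52°

|T| = 13.2 dB, ∠T = -163.5°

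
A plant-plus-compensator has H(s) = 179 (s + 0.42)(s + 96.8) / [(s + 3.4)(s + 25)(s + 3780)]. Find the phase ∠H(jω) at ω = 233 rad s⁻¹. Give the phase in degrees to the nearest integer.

-19°

∠(j233 + 0.42) = arctan(233/0.42) = 89.90°
∠(j233 + 96.8) = arctan(233/96.8) = 67.44°
∠(j233 + 3.4) = arctan(233/3.4) = 89.16°
∠(j233 + 25) = arctan(233/25) = 83.88°
∠(j233 + 3780) = arctan(233/3780) = 3.53°
∠H(j233) = 89.90° + 67.44° − (89.16° + 83.88° + 3.53°) = -19.23°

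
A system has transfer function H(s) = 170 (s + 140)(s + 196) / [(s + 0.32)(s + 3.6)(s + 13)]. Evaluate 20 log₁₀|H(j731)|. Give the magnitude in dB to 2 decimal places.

-12.21 dB

|j731 + 140| = √(731² + 140²) = 744.3
|j731 + 196| = √(731² + 196²) = 756.8
|j731 + 0.32| = √(731² + 0.32²) = 731
|j731 + 3.6| = √(731² + 3.6²) = 731
|j731 + 13| = √(731² + 13²) = 731.1
|H(j731)| = 170 × 744.3 × 756.8 / (731 × 731 × 731.1) = 0.24511
20 log₁₀(0.24511) = -12.213 dB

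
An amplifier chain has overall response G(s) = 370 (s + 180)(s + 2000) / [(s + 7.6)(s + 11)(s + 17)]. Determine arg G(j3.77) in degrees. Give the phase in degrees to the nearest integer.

-56°

∠(j3.77 + 180) = arctan(3.77/180) = 1.20°
∠(j3.77 + 2000) = arctan(3.77/2000) = 0.11°
∠(j3.77 + 7.6) = arctan(3.77/7.6) = 26.38°
∠(j3.77 + 11) = arctan(3.77/11) = 18.92°
∠(j3.77 + 17) = arctan(3.77/17) = 12.50°
∠G(j3.77) = 1.20° + 0.11° − (26.38° + 18.92° + 12.50°) = -56.50°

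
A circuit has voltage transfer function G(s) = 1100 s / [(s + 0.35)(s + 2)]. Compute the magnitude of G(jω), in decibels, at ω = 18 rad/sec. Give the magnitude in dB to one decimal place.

35.7 dB

|j18| = 18
|j18 + 0.35| = √(18² + 0.35²) = 18
|j18 + 2| = √(18² + 2²) = 18.11
|G(j18)| = 1100 × 18 / (18 × 18.11) = 60.726
20 log₁₀(60.726) = 35.67 dB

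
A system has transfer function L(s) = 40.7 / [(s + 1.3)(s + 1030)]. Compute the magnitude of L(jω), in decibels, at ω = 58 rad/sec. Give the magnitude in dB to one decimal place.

-63.3 dB

|j58 + 1.3| = √(58² + 1.3²) = 58.01
|j58 + 1030| = √(58² + 1030²) = 1032
|L(j58)| = 40.7 / (58.01 × 1032) = 0.00068004
20 log₁₀(0.00068004) = -63.35 dB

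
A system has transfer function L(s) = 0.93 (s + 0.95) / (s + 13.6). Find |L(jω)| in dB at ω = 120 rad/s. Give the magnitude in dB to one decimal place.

-0.7 dB

|j120 + 0.95| = √(120² + 0.95²) = 120
|j120 + 13.6| = √(120² + 13.6²) = 120.8
|L(j120)| = 0.93 × 120 / 120.8 = 0.92411
20 log₁₀(0.92411) = -0.69 dB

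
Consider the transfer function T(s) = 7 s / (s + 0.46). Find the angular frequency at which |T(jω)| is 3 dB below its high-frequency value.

For a single-pole high-pass, the −3 dB point is at the pole: ω = 0.46 rad/sec.

0.46 rad/sec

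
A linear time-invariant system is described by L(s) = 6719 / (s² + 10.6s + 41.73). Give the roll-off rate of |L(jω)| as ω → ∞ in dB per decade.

With 0 zeros and 2 poles, the high-frequency asymptotic slope is 20 × (0 − 2) = -40 dB/decade.

-40 dB/decade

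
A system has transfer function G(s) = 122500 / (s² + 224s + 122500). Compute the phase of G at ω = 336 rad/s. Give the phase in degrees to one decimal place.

-82.7 deg

∠[(j336)² + 224(j336) + 122500] = ∠[9604 + j75264] = 82.73°
∠G(j336) = −82.73° = -82.73°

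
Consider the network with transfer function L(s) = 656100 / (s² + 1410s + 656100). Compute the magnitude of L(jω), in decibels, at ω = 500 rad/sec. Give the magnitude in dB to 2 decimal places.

|(j500)² + 1410(j500) + 656100| = |4.061e+05 + j7.05e+05| = 8.136e+05
|L(j500)| = 656100 / 8.136e+05 = 0.80642
20 log₁₀(0.80642) = -1.869 dB

-1.87 dB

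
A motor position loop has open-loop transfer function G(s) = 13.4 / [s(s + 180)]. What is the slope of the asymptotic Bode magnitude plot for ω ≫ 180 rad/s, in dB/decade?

-40 dB/decade

With 0 zeros and 2 poles, the high-frequency asymptotic slope is 20 × (0 − 2) = -40 dB/decade.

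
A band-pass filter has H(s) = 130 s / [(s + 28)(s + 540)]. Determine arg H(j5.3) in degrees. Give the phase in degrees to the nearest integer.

79°

∠(j5.3) = 90.00°
∠(j5.3 + 28) = arctan(5.3/28) = 10.72°
∠(j5.3 + 540) = arctan(5.3/540) = 0.56°
∠H(j5.3) = 90.00° − (10.72° + 0.56°) = 78.72°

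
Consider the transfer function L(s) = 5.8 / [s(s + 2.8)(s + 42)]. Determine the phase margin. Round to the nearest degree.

Gain crossover: |L(jω)| = 1 at ω ≈ 0.0493 rad/s.
∠L(j0.0493) = −90° − arctan(0.0493/2.8) − arctan(0.0493/42) ≈ -91.08°
PM = 180° + (-91.08°) = 88.92°

89°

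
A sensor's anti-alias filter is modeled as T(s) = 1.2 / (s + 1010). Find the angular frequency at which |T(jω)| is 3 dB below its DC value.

1010 rad/s

For a single-pole low-pass, the −3 dB point is at the pole: ω = 1010 rad/s.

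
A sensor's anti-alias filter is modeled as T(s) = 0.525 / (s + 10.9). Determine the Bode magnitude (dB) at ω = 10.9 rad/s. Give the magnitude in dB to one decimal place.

|j10.9 + 10.9| = √(10.9² + 10.9²) = 15.41
|T(j10.9)| = 0.525 / 15.41 = 0.034058
20 log₁₀(0.034058) = -29.36 dB

-29.4 dB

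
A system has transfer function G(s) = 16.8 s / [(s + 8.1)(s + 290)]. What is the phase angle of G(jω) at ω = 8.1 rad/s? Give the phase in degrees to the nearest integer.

43°

∠(j8.1) = 90.00°
∠(j8.1 + 8.1) = arctan(8.1/8.1) = 45.00°
∠(j8.1 + 290) = arctan(8.1/290) = 1.60°
∠G(j8.1) = 90.00° − (45.00° + 1.60°) = 43.40°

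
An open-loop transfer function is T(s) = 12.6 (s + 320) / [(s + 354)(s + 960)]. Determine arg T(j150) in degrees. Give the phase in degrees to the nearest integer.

∠(j150 + 320) = arctan(150/320) = 25.11°
∠(j150 + 354) = arctan(150/354) = 22.96°
∠(j150 + 960) = arctan(150/960) = 8.88°
∠T(j150) = 25.11° − (22.96° + 8.88°) = -6.73°

-7°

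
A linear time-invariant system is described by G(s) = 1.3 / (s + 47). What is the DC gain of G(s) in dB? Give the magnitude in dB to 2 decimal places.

G(0) = 1.3 / 47 = 0.02766
20 log₁₀(0.02766) = -31.163 dB

-31.16 dB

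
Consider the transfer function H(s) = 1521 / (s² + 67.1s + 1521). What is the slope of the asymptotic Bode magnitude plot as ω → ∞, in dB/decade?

With 0 zeros and 2 poles, the high-frequency asymptotic slope is 20 × (0 − 2) = -40 dB/decade.

-40 dB/decade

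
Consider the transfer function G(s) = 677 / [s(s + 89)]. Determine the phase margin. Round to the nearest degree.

85°

Gain crossover: |G(jω)| = 1 at ω ≈ 7.58 rad/sec.
∠G(j7.58) = −90° − arctan(7.58/89) ≈ -94.87°
PM = 180° + (-94.87°) = 85.13°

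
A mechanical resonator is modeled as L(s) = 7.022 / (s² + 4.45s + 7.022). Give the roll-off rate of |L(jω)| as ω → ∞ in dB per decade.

With 0 zeros and 2 poles, the high-frequency asymptotic slope is 20 × (0 − 2) = -40 dB/decade.

-40 dB/decade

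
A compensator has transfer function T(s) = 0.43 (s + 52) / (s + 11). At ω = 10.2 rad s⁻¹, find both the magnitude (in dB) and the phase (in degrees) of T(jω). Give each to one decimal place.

|T| = 3.6 dB, ∠T = -31.7 deg

|j10.2 + 52| = √(10.2² + 52²) = 52.99
|j10.2 + 11| = √(10.2² + 11²) = 15
|T(j10.2)| = 0.43 × 52.99 / 15 = 1.5189
20 log₁₀(1.5189) = 3.63 dB
∠(j10.2 + 52) = arctan(10.2/52) = 11.10°
∠(j10.2 + 11) = arctan(10.2/11) = 42.84°
∠T(j10.2) = 11.10° − 42.84° = -31.74°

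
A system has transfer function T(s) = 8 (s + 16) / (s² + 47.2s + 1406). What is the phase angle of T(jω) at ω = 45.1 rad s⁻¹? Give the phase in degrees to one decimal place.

∠(j45.1 + 16) = arctan(45.1/16) = 70.47°
∠[(j45.1)² + 47.2(j45.1) + 1406] = ∠[-628.01 + j2128.7] = 106.44°
∠T(j45.1) = 70.47° − 106.44° = -35.97°

-36.0°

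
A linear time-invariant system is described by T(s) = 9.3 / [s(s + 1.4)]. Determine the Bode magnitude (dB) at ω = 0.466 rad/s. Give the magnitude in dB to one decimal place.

|j0.466 + 1.4| = √(0.466² + 1.4²) = 1.476
|j0.466| = 0.466
|T(j0.466)| = 9.3 / (1.476 × 0.466) = 13.525
20 log₁₀(13.525) = 22.62 dB

22.6 dB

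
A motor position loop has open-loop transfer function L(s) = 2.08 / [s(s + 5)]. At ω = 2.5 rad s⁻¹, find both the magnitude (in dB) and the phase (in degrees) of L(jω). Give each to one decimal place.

|L| = -16.5 dB, ∠L = -116.6°

|j2.5 + 5| = √(2.5² + 5²) = 5.59
|j2.5| = 2.5
|L(j2.5)| = 2.08 / (5.59 × 2.5) = 0.14883
20 log₁₀(0.14883) = -16.55 dB
∠(j2.5 + 5) = arctan(2.5/5) = 26.57°
∠(j2.5) = 90.00°
∠L(j2.5) = − (26.57° + 90.00°) = -116.57°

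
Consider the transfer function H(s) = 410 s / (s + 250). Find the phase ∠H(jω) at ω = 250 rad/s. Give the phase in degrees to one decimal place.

45.0 deg

∠(j250) = 90.00°
∠(j250 + 250) = arctan(250/250) = 45.00°
∠H(j250) = 90.00° − 45.00° = 45.00°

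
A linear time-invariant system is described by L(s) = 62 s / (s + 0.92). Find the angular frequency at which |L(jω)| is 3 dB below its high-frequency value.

For a single-pole high-pass, the −3 dB point is at the pole: ω = 0.92 rad s⁻¹.

0.92 rad s⁻¹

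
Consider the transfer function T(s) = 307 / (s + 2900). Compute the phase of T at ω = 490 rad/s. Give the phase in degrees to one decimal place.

-9.6°

∠(j490 + 2900) = arctan(490/2900) = 9.59°
∠T(j490) = −9.59° = -9.59°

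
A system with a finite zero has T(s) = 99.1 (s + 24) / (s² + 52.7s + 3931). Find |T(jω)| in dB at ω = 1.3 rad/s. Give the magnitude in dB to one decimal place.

-4.3 dB

|j1.3 + 24| = √(1.3² + 24²) = 24.04
|(j1.3)² + 52.7(j1.3) + 3931| = |3929.3 + j68.51| = 3930
|T(j1.3)| = 99.1 × 24.04 / 3930 = 0.60609
20 log₁₀(0.60609) = -4.35 dB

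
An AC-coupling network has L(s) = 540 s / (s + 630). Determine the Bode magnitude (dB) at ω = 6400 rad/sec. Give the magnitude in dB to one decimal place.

54.6 dB

|j6400| = 6400
|j6400 + 630| = √(6400² + 630²) = 6431
|L(j6400)| = 540 × 6400 / 6431 = 537.4
20 log₁₀(537.4) = 54.61 dB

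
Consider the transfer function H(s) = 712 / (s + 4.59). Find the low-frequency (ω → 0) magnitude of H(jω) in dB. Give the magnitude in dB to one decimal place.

H(0) = 712 / 4.59 = 155.12
20 log₁₀(155.12) = 43.81 dB

43.8 dB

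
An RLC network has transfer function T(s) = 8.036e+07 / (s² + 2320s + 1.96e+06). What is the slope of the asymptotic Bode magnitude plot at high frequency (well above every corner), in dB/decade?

-40 dB/decade

With 0 zeros and 2 poles, the high-frequency asymptotic slope is 20 × (0 − 2) = -40 dB/decade.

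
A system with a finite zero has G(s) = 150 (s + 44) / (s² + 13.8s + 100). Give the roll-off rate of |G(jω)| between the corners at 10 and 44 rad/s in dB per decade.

-40 dB/decade

In this band the factors already past their corner are: complex pole pair at ωₙ ≈ 10; net slope = -40 dB/decade.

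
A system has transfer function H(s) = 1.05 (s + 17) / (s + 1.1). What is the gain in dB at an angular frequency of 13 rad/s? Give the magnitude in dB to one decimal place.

|j13 + 17| = √(13² + 17²) = 21.4
|j13 + 1.1| = √(13² + 1.1²) = 13.05
|H(j13)| = 1.05 × 21.4 / 13.05 = 1.7224
20 log₁₀(1.7224) = 4.72 dB

4.7 dB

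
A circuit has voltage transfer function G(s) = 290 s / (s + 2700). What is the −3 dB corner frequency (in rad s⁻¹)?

For a single-pole high-pass, the −3 dB point is at the pole: ω = 2700 rad s⁻¹.

2700 rad s⁻¹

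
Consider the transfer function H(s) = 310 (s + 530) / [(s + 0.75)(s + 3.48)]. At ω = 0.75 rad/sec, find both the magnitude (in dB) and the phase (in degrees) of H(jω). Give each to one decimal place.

|H| = 92.8 dB, ∠H = -57.1 deg

|j0.75 + 530| = √(0.75² + 530²) = 530
|j0.75 + 0.75| = √(0.75² + 0.75²) = 1.061
|j0.75 + 3.48| = √(0.75² + 3.48²) = 3.56
|H(j0.75)| = 310 × 530 / (1.061 × 3.56) = 43513
20 log₁₀(43513) = 92.77 dB
∠(j0.75 + 530) = arctan(0.75/530) = 0.08°
∠(j0.75 + 0.75) = arctan(0.75/0.75) = 45.00°
∠(j0.75 + 3.48) = arctan(0.75/3.48) = 12.16°
∠H(j0.75) = 0.08° − (45.00° + 12.16°) = -57.08°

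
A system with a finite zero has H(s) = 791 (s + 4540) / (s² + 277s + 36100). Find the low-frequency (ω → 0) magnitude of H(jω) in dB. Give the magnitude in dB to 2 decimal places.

39.95 dB

H(0) = 791 × 4540 / 36100 = 99.478
20 log₁₀(99.478) = 39.955 dB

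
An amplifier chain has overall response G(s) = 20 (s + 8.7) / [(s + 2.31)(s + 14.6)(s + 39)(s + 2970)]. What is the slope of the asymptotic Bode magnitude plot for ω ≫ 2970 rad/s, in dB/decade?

With 1 zero and 4 poles, the high-frequency asymptotic slope is 20 × (1 − 4) = -60 dB/decade.

-60 dB/decade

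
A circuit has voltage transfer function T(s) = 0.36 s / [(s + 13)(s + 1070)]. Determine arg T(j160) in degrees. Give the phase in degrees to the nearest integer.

∠(j160) = 90.00°
∠(j160 + 13) = arctan(160/13) = 85.35°
∠(j160 + 1070) = arctan(160/1070) = 8.50°
∠T(j160) = 90.00° − (85.35° + 8.50°) = -3.86°

-4°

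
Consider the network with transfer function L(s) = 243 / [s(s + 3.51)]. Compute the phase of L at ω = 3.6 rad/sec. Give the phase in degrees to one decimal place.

∠(j3.6 + 3.51) = arctan(3.6/3.51) = 45.73°
∠(j3.6) = 90.00°
∠L(j3.6) = − (45.73° + 90.00°) = -135.73°

-135.7°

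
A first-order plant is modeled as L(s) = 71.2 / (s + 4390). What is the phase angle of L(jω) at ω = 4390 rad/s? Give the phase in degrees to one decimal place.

∠(j4390 + 4390) = arctan(4390/4390) = 45.00°
∠L(j4390) = −45.00° = -45.00°

-45.0°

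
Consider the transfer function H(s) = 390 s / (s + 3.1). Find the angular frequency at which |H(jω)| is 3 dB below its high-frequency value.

3.1 rad/s

For a single-pole high-pass, the −3 dB point is at the pole: ω = 3.1 rad/s.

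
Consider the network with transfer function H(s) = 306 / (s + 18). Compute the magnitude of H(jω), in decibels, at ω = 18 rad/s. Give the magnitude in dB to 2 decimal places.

|j18 + 18| = √(18² + 18²) = 25.46
|H(j18)| = 306 / 25.46 = 12.021
20 log₁₀(12.021) = 21.599 dB

21.60 dB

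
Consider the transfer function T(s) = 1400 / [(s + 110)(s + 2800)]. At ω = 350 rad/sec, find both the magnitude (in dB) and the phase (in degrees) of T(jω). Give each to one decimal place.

|j350 + 110| = √(350² + 110²) = 366.9
|j350 + 2800| = √(350² + 2800²) = 2822
|T(j350)| = 1400 / (366.9 × 2822) = 0.0013523
20 log₁₀(0.0013523) = -57.38 dB
∠(j350 + 110) = arctan(350/110) = 72.55°
∠(j350 + 2800) = arctan(350/2800) = 7.13°
∠T(j350) = − (72.55° + 7.13°) = -79.68°

|T| = -57.4 dB, ∠T = -79.7°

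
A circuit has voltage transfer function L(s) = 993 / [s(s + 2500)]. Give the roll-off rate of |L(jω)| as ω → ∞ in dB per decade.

With 0 zeros and 2 poles, the high-frequency asymptotic slope is 20 × (0 − 2) = -40 dB/decade.

-40 dB/decade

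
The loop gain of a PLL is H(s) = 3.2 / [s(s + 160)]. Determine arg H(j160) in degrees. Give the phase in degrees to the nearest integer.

-135°

∠(j160 + 160) = arctan(160/160) = 45.00°
∠(j160) = 90.00°
∠H(j160) = − (45.00° + 90.00°) = -135.00°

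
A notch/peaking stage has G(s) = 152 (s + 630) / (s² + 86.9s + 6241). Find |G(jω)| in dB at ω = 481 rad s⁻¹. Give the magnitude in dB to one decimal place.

-5.6 dB

|j481 + 630| = √(481² + 630²) = 792.6
|(j481)² + 86.9(j481) + 6241| = |-2.2512e+05 + j41799| = 2.29e+05
|G(j481)| = 152 × 792.6 / 2.29e+05 = 0.52619
20 log₁₀(0.52619) = -5.58 dB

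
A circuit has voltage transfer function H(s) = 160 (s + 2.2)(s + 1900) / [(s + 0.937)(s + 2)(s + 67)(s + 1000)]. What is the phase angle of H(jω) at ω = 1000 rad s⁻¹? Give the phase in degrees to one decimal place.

-193.4 deg

∠(j1000 + 2.2) = arctan(1000/2.2) = 89.87°
∠(j1000 + 1900) = arctan(1000/1900) = 27.76°
∠(j1000 + 0.937) = arctan(1000/0.937) = 89.95°
∠(j1000 + 2) = arctan(1000/2) = 89.89°
∠(j1000 + 67) = arctan(1000/67) = 86.17°
∠(j1000 + 1000) = arctan(1000/1000) = 45.00°
∠H(j1000) = 89.87° + 27.76° − (89.95° + 89.89° + 86.17° + 45.00°) = -193.37°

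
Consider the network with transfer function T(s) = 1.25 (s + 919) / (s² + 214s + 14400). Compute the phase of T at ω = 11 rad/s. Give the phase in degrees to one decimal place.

-8.7°

∠(j11 + 919) = arctan(11/919) = 0.69°
∠[(j11)² + 214(j11) + 14400] = ∠[14279 + j2354] = 9.36°
∠T(j11) = 0.69° − 9.36° = -8.68°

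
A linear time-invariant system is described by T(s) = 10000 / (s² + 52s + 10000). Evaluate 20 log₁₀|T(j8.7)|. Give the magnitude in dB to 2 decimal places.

0.06 dB

|(j8.7)² + 52(j8.7) + 10000| = |9924.3 + j452.4| = 9935
|T(j8.7)| = 10000 / 9935 = 1.0066
20 log₁₀(1.0066) = 0.057 dB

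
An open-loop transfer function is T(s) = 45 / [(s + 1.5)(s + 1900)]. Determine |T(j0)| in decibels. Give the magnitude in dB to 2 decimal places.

-36.03 dB

T(0) = 45 / (1.5 × 1900) = 0.015789
20 log₁₀(0.015789) = -36.033 dB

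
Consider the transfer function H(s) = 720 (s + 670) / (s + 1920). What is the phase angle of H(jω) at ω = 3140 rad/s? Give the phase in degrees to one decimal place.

∠(j3140 + 670) = arctan(3140/670) = 77.96°
∠(j3140 + 1920) = arctan(3140/1920) = 58.56°
∠H(j3140) = 77.96° − 58.56° = 19.40°

19.4°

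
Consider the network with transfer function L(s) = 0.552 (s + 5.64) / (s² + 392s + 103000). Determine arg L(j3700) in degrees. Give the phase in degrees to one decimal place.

∠(j3700 + 5.64) = arctan(3700/5.64) = 89.91°
∠[(j3700)² + 392(j3700) + 103000] = ∠[-1.3587e+07 + j1.4504e+06] = 173.91°
∠L(j3700) = 89.91° − 173.91° = -83.99°

-84.0 deg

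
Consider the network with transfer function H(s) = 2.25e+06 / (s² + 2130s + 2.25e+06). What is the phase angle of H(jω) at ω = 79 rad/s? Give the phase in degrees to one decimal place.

-4.3 deg

∠[(j79)² + 2130(j79) + 2.25e+06] = ∠[2.2438e+06 + j1.6827e+05] = 4.29°
∠H(j79) = −4.29° = -4.29°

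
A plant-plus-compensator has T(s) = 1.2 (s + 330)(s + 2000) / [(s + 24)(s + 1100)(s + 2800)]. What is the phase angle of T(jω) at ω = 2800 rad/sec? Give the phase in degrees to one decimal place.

∠(j2800 + 330) = arctan(2800/330) = 83.28°
∠(j2800 + 2000) = arctan(2800/2000) = 54.46°
∠(j2800 + 24) = arctan(2800/24) = 89.51°
∠(j2800 + 1100) = arctan(2800/1100) = 68.55°
∠(j2800 + 2800) = arctan(2800/2800) = 45.00°
∠T(j2800) = 83.28° + 54.46° − (89.51° + 68.55° + 45.00°) = -65.32°

-65.3°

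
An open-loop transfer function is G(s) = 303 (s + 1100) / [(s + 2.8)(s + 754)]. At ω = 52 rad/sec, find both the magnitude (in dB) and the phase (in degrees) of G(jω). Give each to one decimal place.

|j52 + 1100| = √(52² + 1100²) = 1101
|j52 + 2.8| = √(52² + 2.8²) = 52.08
|j52 + 754| = √(52² + 754²) = 755.8
|G(j52)| = 303 × 1101 / (52.08 × 755.8) = 8.4779
20 log₁₀(8.4779) = 18.57 dB
∠(j52 + 1100) = arctan(52/1100) = 2.71°
∠(j52 + 2.8) = arctan(52/2.8) = 86.92°
∠(j52 + 754) = arctan(52/754) = 3.95°
∠G(j52) = 2.71° − (86.92° + 3.95°) = -88.16°

|G| = 18.6 dB, ∠G = -88.2 deg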